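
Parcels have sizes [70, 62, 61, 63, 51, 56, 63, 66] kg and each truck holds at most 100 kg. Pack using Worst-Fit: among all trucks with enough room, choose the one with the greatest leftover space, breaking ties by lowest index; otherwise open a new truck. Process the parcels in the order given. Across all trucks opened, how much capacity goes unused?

308

truck 1: place 70 kg, 30 kg left
truck 2: place 62 kg, 38 kg left
truck 3: place 61 kg, 39 kg left
truck 4: place 63 kg, 37 kg left
truck 5: place 51 kg, 49 kg left
truck 6: place 56 kg, 44 kg left
truck 7: place 63 kg, 37 kg left
truck 8: place 66 kg, 34 kg left
8 trucks × 100 kg = 800 kg; used 492 kg; unused 308 kg.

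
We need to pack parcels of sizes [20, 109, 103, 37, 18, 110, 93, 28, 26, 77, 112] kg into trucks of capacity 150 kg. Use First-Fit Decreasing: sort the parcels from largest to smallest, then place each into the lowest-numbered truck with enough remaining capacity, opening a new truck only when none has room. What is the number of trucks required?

Sorted descending: 112, 110, 109, 103, 93, 77, 37, 28, 26, 20, 18.
truck 1: place 112 kg, 38 kg left
truck 2: place 110 kg, 40 kg left
truck 3: place 109 kg, 41 kg left
truck 4: place 103 kg, 47 kg left
truck 5: place 93 kg, 57 kg left
truck 6: place 77 kg, 73 kg left
truck 1: place 37 kg, 1 kg left
truck 2: place 28 kg, 12 kg left
truck 3: place 26 kg, 15 kg left
truck 4: place 20 kg, 27 kg left
truck 4: place 18 kg, 9 kg left
Final trucks: [112,37] [110,28] [109,26] [103,20,18] [93] [77].

6 trucks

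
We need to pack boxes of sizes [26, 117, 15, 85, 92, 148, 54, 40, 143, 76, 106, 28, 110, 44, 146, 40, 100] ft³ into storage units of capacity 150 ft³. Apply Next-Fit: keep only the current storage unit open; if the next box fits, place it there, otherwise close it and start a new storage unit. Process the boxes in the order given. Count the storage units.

12

26 ft³ → storage unit 1 (remaining 124 ft³)
117 ft³ → storage unit 1 (remaining 7 ft³)
15 ft³ → storage unit 2 (remaining 135 ft³)
85 ft³ → storage unit 2 (remaining 50 ft³)
92 ft³ → storage unit 3 (remaining 58 ft³)
148 ft³ → storage unit 4 (remaining 2 ft³)
54 ft³ → storage unit 5 (remaining 96 ft³)
40 ft³ → storage unit 5 (remaining 56 ft³)
143 ft³ → storage unit 6 (remaining 7 ft³)
76 ft³ → storage unit 7 (remaining 74 ft³)
106 ft³ → storage unit 8 (remaining 44 ft³)
28 ft³ → storage unit 8 (remaining 16 ft³)
110 ft³ → storage unit 9 (remaining 40 ft³)
44 ft³ → storage unit 10 (remaining 106 ft³)
146 ft³ → storage unit 11 (remaining 4 ft³)
40 ft³ → storage unit 12 (remaining 110 ft³)
100 ft³ → storage unit 12 (remaining 10 ft³)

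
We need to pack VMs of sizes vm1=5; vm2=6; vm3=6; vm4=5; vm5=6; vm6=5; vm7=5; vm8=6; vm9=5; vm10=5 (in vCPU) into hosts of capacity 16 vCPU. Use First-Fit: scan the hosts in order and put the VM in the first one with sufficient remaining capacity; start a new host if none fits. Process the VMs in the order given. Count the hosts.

4 hosts

host 1: place vm1 (5 vCPU), 11 vCPU left
host 1: place vm2 (6 vCPU), 5 vCPU left
host 2: place vm3 (6 vCPU), 10 vCPU left
host 1: place vm4 (5 vCPU), 0 vCPU left
host 2: place vm5 (6 vCPU), 4 vCPU left
host 3: place vm6 (5 vCPU), 11 vCPU left
host 3: place vm7 (5 vCPU), 6 vCPU left
host 3: place vm8 (6 vCPU), 0 vCPU left
host 4: place vm9 (5 vCPU), 11 vCPU left
host 4: place vm10 (5 vCPU), 6 vCPU left
Final hosts: [5,6,5] [6,6] [5,5,6] [5,5].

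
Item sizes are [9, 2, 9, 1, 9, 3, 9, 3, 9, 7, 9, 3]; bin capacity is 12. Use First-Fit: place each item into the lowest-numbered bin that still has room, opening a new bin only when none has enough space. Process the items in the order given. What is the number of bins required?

7

bin 1: place 9, 3 left
bin 1: place 2, 1 left
bin 2: place 9, 3 left
bin 1: place 1, 0 left
bin 3: place 9, 3 left
bin 2: place 3, 0 left
bin 4: place 9, 3 left
bin 3: place 3, 0 left
bin 5: place 9, 3 left
bin 6: place 7, 5 left
bin 7: place 9, 3 left
bin 4: place 3, 0 left
Final bins: [9,2,1] [9,3] [9,3] [9,3] [9] [7] [9].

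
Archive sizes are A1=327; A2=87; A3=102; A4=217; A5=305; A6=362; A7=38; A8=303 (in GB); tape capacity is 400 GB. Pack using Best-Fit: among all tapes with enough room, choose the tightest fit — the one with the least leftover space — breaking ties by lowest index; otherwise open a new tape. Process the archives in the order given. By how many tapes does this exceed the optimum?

1

Best-Fit: [327] [87,102] [217] [305] [362,38] [303] → 6 tapes.
Total size 1741 GB; any packing needs at least ⌈1741/400⌉ = 5 tapes.
An optimal packing achieves that bound: [362,38] [327] [305,87] [303] [217,102] → 5 tapes.
Excess: 6 − 5 = 1.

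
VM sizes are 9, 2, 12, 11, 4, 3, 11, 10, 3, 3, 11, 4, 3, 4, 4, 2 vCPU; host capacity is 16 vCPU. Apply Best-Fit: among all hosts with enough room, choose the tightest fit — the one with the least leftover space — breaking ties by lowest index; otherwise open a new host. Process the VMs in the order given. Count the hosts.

7

9 vCPU → host 1 (remaining 7 vCPU)
2 vCPU → host 1 (remaining 5 vCPU)
12 vCPU → host 2 (remaining 4 vCPU)
11 vCPU → host 3 (remaining 5 vCPU)
4 vCPU → host 2 (remaining 0 vCPU)
3 vCPU → host 1 (remaining 2 vCPU)
11 vCPU → host 4 (remaining 5 vCPU)
10 vCPU → host 5 (remaining 6 vCPU)
3 vCPU → host 3 (remaining 2 vCPU)
3 vCPU → host 4 (remaining 2 vCPU)
11 vCPU → host 6 (remaining 5 vCPU)
4 vCPU → host 6 (remaining 1 vCPU)
3 vCPU → host 5 (remaining 3 vCPU)
4 vCPU → host 7 (remaining 12 vCPU)
4 vCPU → host 7 (remaining 8 vCPU)
2 vCPU → host 1 (remaining 0 vCPU)
Final hosts: [9,2,3,2] [12,4] [11,3] [11,3] [10,3] [11,4] [4,4].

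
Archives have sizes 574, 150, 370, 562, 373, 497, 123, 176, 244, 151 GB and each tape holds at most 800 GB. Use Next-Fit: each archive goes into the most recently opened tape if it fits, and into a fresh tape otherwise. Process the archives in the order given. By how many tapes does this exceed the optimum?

Next-Fit: [574,150] [370] [562] [373] [497,123,176] [244,151] → 6 tapes.
Total size 3220 GB; any packing needs at least ⌈3220/800⌉ = 5 tapes.
An optimal packing achieves that bound: [574,176] [562,151] [497,244] [373,370] [150,123] → 5 tapes.
Excess: 6 − 5 = 1.

1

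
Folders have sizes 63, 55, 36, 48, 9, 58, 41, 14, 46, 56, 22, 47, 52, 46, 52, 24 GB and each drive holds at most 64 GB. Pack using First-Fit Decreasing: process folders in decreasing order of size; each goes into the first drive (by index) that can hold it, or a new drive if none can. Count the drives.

Sorted descending: 63, 58, 56, 55, 52, 52, 48, 47, 46, 46, 41, 36, 24, 22, 14, 9.
drive 1: place 63 GB, 1 GB left
drive 2: place 58 GB, 6 GB left
drive 3: place 56 GB, 8 GB left
drive 4: place 55 GB, 9 GB left
drive 5: place 52 GB, 12 GB left
drive 6: place 52 GB, 12 GB left
drive 7: place 48 GB, 16 GB left
drive 8: place 47 GB, 17 GB left
drive 9: place 46 GB, 18 GB left
drive 10: place 46 GB, 18 GB left
drive 11: place 41 GB, 23 GB left
drive 12: place 36 GB, 28 GB left
drive 12: place 24 GB, 4 GB left
drive 11: place 22 GB, 1 GB left
drive 7: place 14 GB, 2 GB left
drive 4: place 9 GB, 0 GB left

12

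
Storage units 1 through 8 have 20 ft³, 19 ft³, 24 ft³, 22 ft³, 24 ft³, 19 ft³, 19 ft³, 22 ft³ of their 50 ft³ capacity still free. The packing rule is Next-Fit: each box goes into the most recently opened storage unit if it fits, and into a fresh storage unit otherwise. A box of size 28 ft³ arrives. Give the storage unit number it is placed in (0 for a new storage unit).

0

Next-Fit only looks at storage unit 8, which has 22 ft³ free.
28 ft³ does not fit, so a new storage unit is opened.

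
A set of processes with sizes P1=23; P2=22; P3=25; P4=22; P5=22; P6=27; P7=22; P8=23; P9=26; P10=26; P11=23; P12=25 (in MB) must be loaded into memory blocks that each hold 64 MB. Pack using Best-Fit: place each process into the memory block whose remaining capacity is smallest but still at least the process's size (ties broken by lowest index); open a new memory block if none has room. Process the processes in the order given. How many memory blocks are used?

6

Put P1 (23 MB) in memory block 1; 41 MB remain.
Put P2 (22 MB) in memory block 1; 19 MB remain.
Put P3 (25 MB) in memory block 2; 39 MB remain.
Put P4 (22 MB) in memory block 2; 17 MB remain.
Put P5 (22 MB) in memory block 3; 42 MB remain.
Put P6 (27 MB) in memory block 3; 15 MB remain.
Put P7 (22 MB) in memory block 4; 42 MB remain.
Put P8 (23 MB) in memory block 4; 19 MB remain.
Put P9 (26 MB) in memory block 5; 38 MB remain.
Put P10 (26 MB) in memory block 5; 12 MB remain.
Put P11 (23 MB) in memory block 6; 41 MB remain.
Put P12 (25 MB) in memory block 6; 16 MB remain.
Final memory blocks: [23,22] [25,22] [22,27] [22,23] [26,26] [23,25].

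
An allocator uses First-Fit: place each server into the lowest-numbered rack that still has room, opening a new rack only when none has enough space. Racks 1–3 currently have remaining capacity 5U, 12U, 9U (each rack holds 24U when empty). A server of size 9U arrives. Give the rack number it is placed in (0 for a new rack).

2

Racks with room: rack 2 (12U), rack 3 (9U).
The first with room is rack 2.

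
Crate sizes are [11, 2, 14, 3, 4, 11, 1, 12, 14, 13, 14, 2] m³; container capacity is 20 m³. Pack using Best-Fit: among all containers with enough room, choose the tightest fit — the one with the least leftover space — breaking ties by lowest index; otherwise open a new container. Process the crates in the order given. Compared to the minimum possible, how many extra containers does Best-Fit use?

Best-Fit: [11,2,4,1,2] [14,3] [11] [12] [14] [13] [14] → 7 containers.
7 crates exceed 10 m³ (half the capacity), and no two of those can share a container, so at least 7 containers are needed.
So 7 is already optimal.

0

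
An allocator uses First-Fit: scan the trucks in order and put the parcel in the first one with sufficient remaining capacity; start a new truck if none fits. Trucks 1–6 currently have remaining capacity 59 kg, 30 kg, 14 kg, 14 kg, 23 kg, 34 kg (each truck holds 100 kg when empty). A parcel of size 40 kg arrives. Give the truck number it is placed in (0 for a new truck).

Trucks with room: truck 1 (59 kg).
The first with room is truck 1.

1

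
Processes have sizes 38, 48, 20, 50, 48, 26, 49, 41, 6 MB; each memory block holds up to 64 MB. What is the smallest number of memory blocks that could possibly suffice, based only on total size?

6

Total size = 38 + 48 + 20 + 50 + 48 + 26 + 49 + 41 + 6 = 326 MB.
⌈326 / 64⌉ = 6.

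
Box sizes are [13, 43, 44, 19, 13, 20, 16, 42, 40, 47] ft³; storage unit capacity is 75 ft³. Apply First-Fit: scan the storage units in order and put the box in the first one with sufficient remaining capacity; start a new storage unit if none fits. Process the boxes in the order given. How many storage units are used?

5

13 ft³ → storage unit 1 (remaining 62 ft³)
43 ft³ → storage unit 1 (remaining 19 ft³)
44 ft³ → storage unit 2 (remaining 31 ft³)
19 ft³ → storage unit 1 (remaining 0 ft³)
13 ft³ → storage unit 2 (remaining 18 ft³)
20 ft³ → storage unit 3 (remaining 55 ft³)
16 ft³ → storage unit 2 (remaining 2 ft³)
42 ft³ → storage unit 3 (remaining 13 ft³)
40 ft³ → storage unit 4 (remaining 35 ft³)
47 ft³ → storage unit 5 (remaining 28 ft³)
Final storage units: [13,43,19] [44,13,16] [20,42] [40] [47].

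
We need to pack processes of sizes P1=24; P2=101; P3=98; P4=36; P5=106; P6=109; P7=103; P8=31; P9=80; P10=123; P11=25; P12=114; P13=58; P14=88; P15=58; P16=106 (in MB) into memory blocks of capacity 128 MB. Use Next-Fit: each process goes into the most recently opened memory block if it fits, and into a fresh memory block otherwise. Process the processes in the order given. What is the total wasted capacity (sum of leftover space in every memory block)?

memory block 1: place P1 (24 MB), 104 MB left
memory block 1: place P2 (101 MB), 3 MB left
memory block 2: place P3 (98 MB), 30 MB left
memory block 3: place P4 (36 MB), 92 MB left
memory block 4: place P5 (106 MB), 22 MB left
memory block 5: place P6 (109 MB), 19 MB left
memory block 6: place P7 (103 MB), 25 MB left
memory block 7: place P8 (31 MB), 97 MB left
memory block 7: place P9 (80 MB), 17 MB left
memory block 8: place P10 (123 MB), 5 MB left
memory block 9: place P11 (25 MB), 103 MB left
memory block 10: place P12 (114 MB), 14 MB left
memory block 11: place P13 (58 MB), 70 MB left
memory block 12: place P14 (88 MB), 40 MB left
memory block 13: place P15 (58 MB), 70 MB left
memory block 14: place P16 (106 MB), 22 MB left
14 memory blocks × 128 MB = 1792 MB; used 1260 MB; unused 532 MB.

532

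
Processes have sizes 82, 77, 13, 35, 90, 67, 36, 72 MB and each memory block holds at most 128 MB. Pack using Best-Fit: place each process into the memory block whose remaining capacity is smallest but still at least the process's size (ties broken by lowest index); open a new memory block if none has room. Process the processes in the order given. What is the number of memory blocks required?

Put 82 MB in memory block 1; 46 MB remain.
Put 77 MB in memory block 2; 51 MB remain.
Put 13 MB in memory block 1; 33 MB remain.
Put 35 MB in memory block 2; 16 MB remain.
Put 90 MB in memory block 3; 38 MB remain.
Put 67 MB in memory block 4; 61 MB remain.
Put 36 MB in memory block 3; 2 MB remain.
Put 72 MB in memory block 5; 56 MB remain.

5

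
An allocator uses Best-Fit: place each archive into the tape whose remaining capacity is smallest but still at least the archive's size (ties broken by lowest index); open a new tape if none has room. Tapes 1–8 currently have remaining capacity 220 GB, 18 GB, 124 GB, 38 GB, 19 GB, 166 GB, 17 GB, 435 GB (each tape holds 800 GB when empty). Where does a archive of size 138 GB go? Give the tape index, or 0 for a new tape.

6

Tapes with room: tape 1 (220 GB), tape 6 (166 GB), tape 8 (435 GB).
Tightest fit is tape 6 with 166 GB free.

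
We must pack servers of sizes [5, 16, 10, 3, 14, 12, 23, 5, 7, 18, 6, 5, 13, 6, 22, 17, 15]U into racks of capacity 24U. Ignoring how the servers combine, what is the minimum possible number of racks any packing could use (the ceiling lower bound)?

Total size = 5 + 16 + 10 + 3 + 14 + 12 + 23 + 5 + 7 + 18 + 6 + 5 + 13 + 6 + 22 + 17 + 15 = 197U.
⌈197 / 24⌉ = 9.

9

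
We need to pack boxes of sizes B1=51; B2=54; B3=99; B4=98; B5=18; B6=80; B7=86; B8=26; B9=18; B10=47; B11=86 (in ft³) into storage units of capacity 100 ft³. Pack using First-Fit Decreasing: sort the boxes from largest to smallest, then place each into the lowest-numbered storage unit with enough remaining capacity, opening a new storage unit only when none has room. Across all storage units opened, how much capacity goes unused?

Sorted descending: 99, 98, 86, 86, 80, 54, 51, 47, 26, 18, 18.
Put 99 ft³ in storage unit 1; 1 ft³ remain.
Put 98 ft³ in storage unit 2; 2 ft³ remain.
Put 86 ft³ in storage unit 3; 14 ft³ remain.
Put 86 ft³ in storage unit 4; 14 ft³ remain.
Put 80 ft³ in storage unit 5; 20 ft³ remain.
Put 54 ft³ in storage unit 6; 46 ft³ remain.
Put 51 ft³ in storage unit 7; 49 ft³ remain.
Put 47 ft³ in storage unit 7; 2 ft³ remain.
Put 26 ft³ in storage unit 6; 20 ft³ remain.
Put 18 ft³ in storage unit 5; 2 ft³ remain.
Put 18 ft³ in storage unit 6; 2 ft³ remain.
7 storage units × 100 ft³ = 700 ft³; used 663 ft³; unused 37 ft³.

37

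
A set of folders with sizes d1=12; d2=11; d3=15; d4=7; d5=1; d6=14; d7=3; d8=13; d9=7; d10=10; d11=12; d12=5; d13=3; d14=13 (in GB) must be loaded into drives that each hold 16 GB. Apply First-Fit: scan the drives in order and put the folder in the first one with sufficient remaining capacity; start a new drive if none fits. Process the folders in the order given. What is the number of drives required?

drive 1: place d1 (12 GB), 4 GB left
drive 2: place d2 (11 GB), 5 GB left
drive 3: place d3 (15 GB), 1 GB left
drive 4: place d4 (7 GB), 9 GB left
drive 1: place d5 (1 GB), 3 GB left
drive 5: place d6 (14 GB), 2 GB left
drive 1: place d7 (3 GB), 0 GB left
drive 6: place d8 (13 GB), 3 GB left
drive 4: place d9 (7 GB), 2 GB left
drive 7: place d10 (10 GB), 6 GB left
drive 8: place d11 (12 GB), 4 GB left
drive 2: place d12 (5 GB), 0 GB left
drive 6: place d13 (3 GB), 0 GB left
drive 9: place d14 (13 GB), 3 GB left
Final drives: [12,1,3] [11,5] [15] [7,7] [14] [13,3] [10] [12] [13].

9 drives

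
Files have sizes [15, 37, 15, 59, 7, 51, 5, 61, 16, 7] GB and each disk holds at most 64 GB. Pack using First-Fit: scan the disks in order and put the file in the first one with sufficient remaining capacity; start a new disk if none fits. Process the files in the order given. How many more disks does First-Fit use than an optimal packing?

0

First-Fit: [15,37,7,5] [15,16,7] [59] [51] [61] → 5 disks.
Total size 273 GB; any packing needs at least ⌈273/64⌉ = 5 disks.
So 5 is already optimal.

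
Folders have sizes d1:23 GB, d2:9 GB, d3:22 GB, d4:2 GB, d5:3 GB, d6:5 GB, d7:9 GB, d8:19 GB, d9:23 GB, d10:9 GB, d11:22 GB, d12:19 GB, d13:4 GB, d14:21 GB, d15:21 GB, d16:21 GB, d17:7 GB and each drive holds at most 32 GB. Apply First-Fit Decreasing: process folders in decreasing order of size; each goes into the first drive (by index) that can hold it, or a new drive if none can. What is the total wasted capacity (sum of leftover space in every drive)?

Sorted descending: 23, 23, 22, 22, 21, 21, 21, 19, 19, 9, 9, 9, 7, 5, 4, 3, 2.
Put 23 GB in drive 1; 9 GB remain.
Put 23 GB in drive 2; 9 GB remain.
Put 22 GB in drive 3; 10 GB remain.
Put 22 GB in drive 4; 10 GB remain.
Put 21 GB in drive 5; 11 GB remain.
Put 21 GB in drive 6; 11 GB remain.
Put 21 GB in drive 7; 11 GB remain.
Put 19 GB in drive 8; 13 GB remain.
Put 19 GB in drive 9; 13 GB remain.
Put 9 GB in drive 1; 0 GB remain.
Put 9 GB in drive 2; 0 GB remain.
Put 9 GB in drive 3; 1 GB remain.
Put 7 GB in drive 4; 3 GB remain.
Put 5 GB in drive 5; 6 GB remain.
Put 4 GB in drive 5; 2 GB remain.
Put 3 GB in drive 4; 0 GB remain.
Put 2 GB in drive 5; 0 GB remain.
9 drives × 32 GB = 288 GB; used 239 GB; unused 49 GB.

49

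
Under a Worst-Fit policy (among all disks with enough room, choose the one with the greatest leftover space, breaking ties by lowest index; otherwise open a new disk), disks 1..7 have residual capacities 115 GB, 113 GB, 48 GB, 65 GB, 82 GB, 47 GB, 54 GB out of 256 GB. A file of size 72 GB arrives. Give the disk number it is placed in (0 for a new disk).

1

Disks with room: disk 1 (115 GB), disk 2 (113 GB), disk 5 (82 GB).
Most room is disk 1 with 115 GB free.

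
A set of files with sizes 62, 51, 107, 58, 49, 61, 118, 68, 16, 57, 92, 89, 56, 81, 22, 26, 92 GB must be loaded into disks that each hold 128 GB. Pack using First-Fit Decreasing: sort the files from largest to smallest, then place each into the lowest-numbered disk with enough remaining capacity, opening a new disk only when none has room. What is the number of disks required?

Sorted descending: 118, 107, 92, 92, 89, 81, 68, 62, 61, 58, 57, 56, 51, 49, 26, 22, 16.
disk 1: place 118 GB, 10 GB left
disk 2: place 107 GB, 21 GB left
disk 3: place 92 GB, 36 GB left
disk 4: place 92 GB, 36 GB left
disk 5: place 89 GB, 39 GB left
disk 6: place 81 GB, 47 GB left
disk 7: place 68 GB, 60 GB left
disk 8: place 62 GB, 66 GB left
disk 8: place 61 GB, 5 GB left
disk 7: place 58 GB, 2 GB left
disk 9: place 57 GB, 71 GB left
disk 9: place 56 GB, 15 GB left
disk 10: place 51 GB, 77 GB left
disk 10: place 49 GB, 28 GB left
disk 3: place 26 GB, 10 GB left
disk 4: place 22 GB, 14 GB left
disk 2: place 16 GB, 5 GB left
Final disks: [118] [107,16] [92,26] [92,22] [89] [81] [68,58] [62,61] [57,56] [51,49].

10 disks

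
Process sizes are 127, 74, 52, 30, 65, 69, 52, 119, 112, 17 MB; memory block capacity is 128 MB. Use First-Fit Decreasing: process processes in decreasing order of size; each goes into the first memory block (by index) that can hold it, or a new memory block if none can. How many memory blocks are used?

6

Sorted descending: 127, 119, 112, 74, 69, 65, 52, 52, 30, 17.
127 MB → memory block 1 (remaining 1 MB)
119 MB → memory block 2 (remaining 9 MB)
112 MB → memory block 3 (remaining 16 MB)
74 MB → memory block 4 (remaining 54 MB)
69 MB → memory block 5 (remaining 59 MB)
65 MB → memory block 6 (remaining 63 MB)
52 MB → memory block 4 (remaining 2 MB)
52 MB → memory block 5 (remaining 7 MB)
30 MB → memory block 6 (remaining 33 MB)
17 MB → memory block 6 (remaining 16 MB)
Final memory blocks: [127] [119] [112] [74,52] [69,52] [65,30,17].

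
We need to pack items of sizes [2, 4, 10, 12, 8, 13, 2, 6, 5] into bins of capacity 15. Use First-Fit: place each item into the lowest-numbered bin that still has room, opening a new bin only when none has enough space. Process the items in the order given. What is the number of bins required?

Put 2 in bin 1; 13 remain.
Put 4 in bin 1; 9 remain.
Put 10 in bin 2; 5 remain.
Put 12 in bin 3; 3 remain.
Put 8 in bin 1; 1 remain.
Put 13 in bin 4; 2 remain.
Put 2 in bin 2; 3 remain.
Put 6 in bin 5; 9 remain.
Put 5 in bin 5; 4 remain.

5 bins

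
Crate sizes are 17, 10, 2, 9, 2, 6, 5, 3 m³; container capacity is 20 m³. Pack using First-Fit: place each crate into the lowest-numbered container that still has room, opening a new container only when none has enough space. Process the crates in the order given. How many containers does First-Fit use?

3 containers

Put 17 m³ in container 1; 3 m³ remain.
Put 10 m³ in container 2; 10 m³ remain.
Put 2 m³ in container 1; 1 m³ remain.
Put 9 m³ in container 2; 1 m³ remain.
Put 2 m³ in container 3; 18 m³ remain.
Put 6 m³ in container 3; 12 m³ remain.
Put 5 m³ in container 3; 7 m³ remain.
Put 3 m³ in container 3; 4 m³ remain.
Final containers: [17,2] [10,9] [2,6,5,3].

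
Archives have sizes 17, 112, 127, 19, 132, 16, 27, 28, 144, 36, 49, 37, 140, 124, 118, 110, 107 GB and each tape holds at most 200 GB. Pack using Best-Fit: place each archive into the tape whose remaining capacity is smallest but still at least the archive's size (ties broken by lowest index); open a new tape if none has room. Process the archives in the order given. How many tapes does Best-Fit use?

17 GB → tape 1 (remaining 183 GB)
112 GB → tape 1 (remaining 71 GB)
127 GB → tape 2 (remaining 73 GB)
19 GB → tape 1 (remaining 52 GB)
132 GB → tape 3 (remaining 68 GB)
16 GB → tape 1 (remaining 36 GB)
27 GB → tape 1 (remaining 9 GB)
28 GB → tape 3 (remaining 40 GB)
144 GB → tape 4 (remaining 56 GB)
36 GB → tape 3 (remaining 4 GB)
49 GB → tape 4 (remaining 7 GB)
37 GB → tape 2 (remaining 36 GB)
140 GB → tape 5 (remaining 60 GB)
124 GB → tape 6 (remaining 76 GB)
118 GB → tape 7 (remaining 82 GB)
110 GB → tape 8 (remaining 90 GB)
107 GB → tape 9 (remaining 93 GB)

9 tapes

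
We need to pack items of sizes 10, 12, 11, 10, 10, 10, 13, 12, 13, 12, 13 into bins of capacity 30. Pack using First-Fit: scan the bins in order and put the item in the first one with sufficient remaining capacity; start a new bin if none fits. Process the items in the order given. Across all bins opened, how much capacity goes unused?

54

Put 10 in bin 1; 20 remain.
Put 12 in bin 1; 8 remain.
Put 11 in bin 2; 19 remain.
Put 10 in bin 2; 9 remain.
Put 10 in bin 3; 20 remain.
Put 10 in bin 3; 10 remain.
Put 13 in bin 4; 17 remain.
Put 12 in bin 4; 5 remain.
Put 13 in bin 5; 17 remain.
Put 12 in bin 5; 5 remain.
Put 13 in bin 6; 17 remain.
6 bins × 30 = 180; used 126; unused 54.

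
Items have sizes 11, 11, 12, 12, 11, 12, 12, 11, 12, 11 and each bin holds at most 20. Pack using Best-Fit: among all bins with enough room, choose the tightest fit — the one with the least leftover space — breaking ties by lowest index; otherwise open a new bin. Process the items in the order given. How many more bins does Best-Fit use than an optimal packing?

0

Best-Fit: [11] [11] [12] [12] [11] [12] [12] [11] [12] [11] → 10 bins.
10 items exceed 10 (half the capacity), and no two of those can share a bin, so at least 10 bins are needed.
So 10 is already optimal.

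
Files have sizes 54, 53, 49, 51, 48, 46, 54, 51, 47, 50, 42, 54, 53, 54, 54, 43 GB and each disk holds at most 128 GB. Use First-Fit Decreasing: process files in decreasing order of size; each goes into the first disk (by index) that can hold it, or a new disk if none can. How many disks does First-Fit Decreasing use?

8

Sorted descending: 54, 54, 54, 54, 54, 53, 53, 51, 51, 50, 49, 48, 47, 46, 43, 42.
disk 1: place 54 GB, 74 GB left
disk 1: place 54 GB, 20 GB left
disk 2: place 54 GB, 74 GB left
disk 2: place 54 GB, 20 GB left
disk 3: place 54 GB, 74 GB left
disk 3: place 53 GB, 21 GB left
disk 4: place 53 GB, 75 GB left
disk 4: place 51 GB, 24 GB left
disk 5: place 51 GB, 77 GB left
disk 5: place 50 GB, 27 GB left
disk 6: place 49 GB, 79 GB left
disk 6: place 48 GB, 31 GB left
disk 7: place 47 GB, 81 GB left
disk 7: place 46 GB, 35 GB left
disk 8: place 43 GB, 85 GB left
disk 8: place 42 GB, 43 GB left
Final disks: [54,54] [54,54] [54,53] [53,51] [51,50] [49,48] [47,46] [43,42].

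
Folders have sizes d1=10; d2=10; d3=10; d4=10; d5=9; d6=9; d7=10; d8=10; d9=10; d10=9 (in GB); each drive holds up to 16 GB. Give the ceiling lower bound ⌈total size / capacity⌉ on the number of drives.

7

Total size = 10 + 10 + 10 + 10 + 9 + 9 + 10 + 10 + 10 + 9 = 97 GB.
⌈97 / 16⌉ = 7.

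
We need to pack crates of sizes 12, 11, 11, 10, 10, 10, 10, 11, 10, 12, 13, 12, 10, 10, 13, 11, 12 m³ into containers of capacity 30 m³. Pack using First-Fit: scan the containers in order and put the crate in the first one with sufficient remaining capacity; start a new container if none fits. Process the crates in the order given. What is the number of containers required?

8

12 m³ → container 1 (remaining 18 m³)
11 m³ → container 1 (remaining 7 m³)
11 m³ → container 2 (remaining 19 m³)
10 m³ → container 2 (remaining 9 m³)
10 m³ → container 3 (remaining 20 m³)
10 m³ → container 3 (remaining 10 m³)
10 m³ → container 3 (remaining 0 m³)
11 m³ → container 4 (remaining 19 m³)
10 m³ → container 4 (remaining 9 m³)
12 m³ → container 5 (remaining 18 m³)
13 m³ → container 5 (remaining 5 m³)
12 m³ → container 6 (remaining 18 m³)
10 m³ → container 6 (remaining 8 m³)
10 m³ → container 7 (remaining 20 m³)
13 m³ → container 7 (remaining 7 m³)
11 m³ → container 8 (remaining 19 m³)
12 m³ → container 8 (remaining 7 m³)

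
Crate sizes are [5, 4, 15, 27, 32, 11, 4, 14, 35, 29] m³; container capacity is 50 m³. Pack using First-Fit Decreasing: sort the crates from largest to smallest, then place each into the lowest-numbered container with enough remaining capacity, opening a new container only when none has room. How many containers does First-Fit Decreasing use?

4 containers

Sorted descending: 35, 32, 29, 27, 15, 14, 11, 5, 4, 4.
Put 35 m³ in container 1; 15 m³ remain.
Put 32 m³ in container 2; 18 m³ remain.
Put 29 m³ in container 3; 21 m³ remain.
Put 27 m³ in container 4; 23 m³ remain.
Put 15 m³ in container 1; 0 m³ remain.
Put 14 m³ in container 2; 4 m³ remain.
Put 11 m³ in container 3; 10 m³ remain.
Put 5 m³ in container 3; 5 m³ remain.
Put 4 m³ in container 2; 0 m³ remain.
Put 4 m³ in container 3; 1 m³ remain.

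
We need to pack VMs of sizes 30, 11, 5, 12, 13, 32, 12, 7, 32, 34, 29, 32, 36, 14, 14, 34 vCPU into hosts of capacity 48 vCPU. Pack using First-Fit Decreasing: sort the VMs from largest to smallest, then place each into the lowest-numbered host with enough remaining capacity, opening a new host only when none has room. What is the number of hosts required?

8

Sorted descending: 36, 34, 34, 32, 32, 32, 30, 29, 14, 14, 13, 12, 12, 11, 7, 5.
Put 36 vCPU in host 1; 12 vCPU remain.
Put 34 vCPU in host 2; 14 vCPU remain.
Put 34 vCPU in host 3; 14 vCPU remain.
Put 32 vCPU in host 4; 16 vCPU remain.
Put 32 vCPU in host 5; 16 vCPU remain.
Put 32 vCPU in host 6; 16 vCPU remain.
Put 30 vCPU in host 7; 18 vCPU remain.
Put 29 vCPU in host 8; 19 vCPU remain.
Put 14 vCPU in host 2; 0 vCPU remain.
Put 14 vCPU in host 3; 0 vCPU remain.
Put 13 vCPU in host 4; 3 vCPU remain.
Put 12 vCPU in host 1; 0 vCPU remain.
Put 12 vCPU in host 5; 4 vCPU remain.
Put 11 vCPU in host 6; 5 vCPU remain.
Put 7 vCPU in host 7; 11 vCPU remain.
Put 5 vCPU in host 6; 0 vCPU remain.
Final hosts: [36,12] [34,14] [34,14] [32,13] [32,12] [32,11,5] [30,7] [29].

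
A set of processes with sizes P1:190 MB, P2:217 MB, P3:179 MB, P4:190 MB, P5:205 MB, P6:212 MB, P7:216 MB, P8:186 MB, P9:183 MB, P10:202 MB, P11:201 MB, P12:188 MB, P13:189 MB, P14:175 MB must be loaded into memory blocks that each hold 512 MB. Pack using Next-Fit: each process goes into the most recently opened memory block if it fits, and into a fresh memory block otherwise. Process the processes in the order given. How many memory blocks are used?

Put P1 (190 MB) in memory block 1; 322 MB remain.
Put P2 (217 MB) in memory block 1; 105 MB remain.
Put P3 (179 MB) in memory block 2; 333 MB remain.
Put P4 (190 MB) in memory block 2; 143 MB remain.
Put P5 (205 MB) in memory block 3; 307 MB remain.
Put P6 (212 MB) in memory block 3; 95 MB remain.
Put P7 (216 MB) in memory block 4; 296 MB remain.
Put P8 (186 MB) in memory block 4; 110 MB remain.
Put P9 (183 MB) in memory block 5; 329 MB remain.
Put P10 (202 MB) in memory block 5; 127 MB remain.
Put P11 (201 MB) in memory block 6; 311 MB remain.
Put P12 (188 MB) in memory block 6; 123 MB remain.
Put P13 (189 MB) in memory block 7; 323 MB remain.
Put P14 (175 MB) in memory block 7; 148 MB remain.
Final memory blocks: [190,217] [179,190] [205,212] [216,186] [183,202] [201,188] [189,175].

7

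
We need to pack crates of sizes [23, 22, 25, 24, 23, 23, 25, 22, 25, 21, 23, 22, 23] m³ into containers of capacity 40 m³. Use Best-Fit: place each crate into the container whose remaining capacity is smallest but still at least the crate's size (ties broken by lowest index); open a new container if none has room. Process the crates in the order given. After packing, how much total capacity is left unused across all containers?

23 m³ → container 1 (remaining 17 m³)
22 m³ → container 2 (remaining 18 m³)
25 m³ → container 3 (remaining 15 m³)
24 m³ → container 4 (remaining 16 m³)
23 m³ → container 5 (remaining 17 m³)
23 m³ → container 6 (remaining 17 m³)
25 m³ → container 7 (remaining 15 m³)
22 m³ → container 8 (remaining 18 m³)
25 m³ → container 9 (remaining 15 m³)
21 m³ → container 10 (remaining 19 m³)
23 m³ → container 11 (remaining 17 m³)
22 m³ → container 12 (remaining 18 m³)
23 m³ → container 13 (remaining 17 m³)
13 containers × 40 m³ = 520 m³; used 301 m³; unused 219 m³.

219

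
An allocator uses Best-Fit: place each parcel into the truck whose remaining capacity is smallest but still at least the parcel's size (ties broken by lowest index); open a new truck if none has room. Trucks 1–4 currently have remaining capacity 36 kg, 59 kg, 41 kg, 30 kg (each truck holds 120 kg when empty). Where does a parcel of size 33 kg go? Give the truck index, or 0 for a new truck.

1

Trucks with room: truck 1 (36 kg), truck 2 (59 kg), truck 3 (41 kg).
Tightest fit is truck 1 with 36 kg free.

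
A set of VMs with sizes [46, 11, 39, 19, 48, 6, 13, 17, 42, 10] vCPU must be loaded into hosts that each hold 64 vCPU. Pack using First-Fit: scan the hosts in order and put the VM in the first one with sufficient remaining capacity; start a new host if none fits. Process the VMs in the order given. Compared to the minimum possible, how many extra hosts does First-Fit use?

1

First-Fit: [46,11,6] [39,19] [48,13] [17,42] [10] → 5 hosts.
Total size 251 vCPU; any packing needs at least ⌈251/64⌉ = 4 hosts.
An optimal packing achieves that bound: [48,10,6] [46,17] [42,19] [39,13,11] → 4 hosts.
Excess: 5 − 4 = 1.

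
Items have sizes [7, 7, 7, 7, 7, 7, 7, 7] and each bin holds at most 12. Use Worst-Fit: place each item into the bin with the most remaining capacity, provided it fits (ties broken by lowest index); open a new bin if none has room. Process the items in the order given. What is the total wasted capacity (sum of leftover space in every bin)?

7 → bin 1 (remaining 5)
7 → bin 2 (remaining 5)
7 → bin 3 (remaining 5)
7 → bin 4 (remaining 5)
7 → bin 5 (remaining 5)
7 → bin 6 (remaining 5)
7 → bin 7 (remaining 5)
7 → bin 8 (remaining 5)
8 bins × 12 = 96; used 56; unused 40.

40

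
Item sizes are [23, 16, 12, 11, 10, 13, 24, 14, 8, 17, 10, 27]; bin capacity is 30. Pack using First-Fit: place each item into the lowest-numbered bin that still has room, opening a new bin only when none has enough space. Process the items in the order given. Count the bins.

bin 1: place 23, 7 left
bin 2: place 16, 14 left
bin 2: place 12, 2 left
bin 3: place 11, 19 left
bin 3: place 10, 9 left
bin 4: place 13, 17 left
bin 5: place 24, 6 left
bin 4: place 14, 3 left
bin 3: place 8, 1 left
bin 6: place 17, 13 left
bin 6: place 10, 3 left
bin 7: place 27, 3 left
Final bins: [23] [16,12] [11,10,8] [13,14] [24] [17,10] [27].

7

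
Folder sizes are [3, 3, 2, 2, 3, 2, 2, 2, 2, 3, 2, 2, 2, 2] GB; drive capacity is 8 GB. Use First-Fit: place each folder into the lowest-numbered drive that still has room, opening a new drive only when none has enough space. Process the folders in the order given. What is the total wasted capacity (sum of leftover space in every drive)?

3 GB → drive 1 (remaining 5 GB)
3 GB → drive 1 (remaining 2 GB)
2 GB → drive 1 (remaining 0 GB)
2 GB → drive 2 (remaining 6 GB)
3 GB → drive 2 (remaining 3 GB)
2 GB → drive 2 (remaining 1 GB)
2 GB → drive 3 (remaining 6 GB)
2 GB → drive 3 (remaining 4 GB)
2 GB → drive 3 (remaining 2 GB)
3 GB → drive 4 (remaining 5 GB)
2 GB → drive 3 (remaining 0 GB)
2 GB → drive 4 (remaining 3 GB)
2 GB → drive 4 (remaining 1 GB)
2 GB → drive 5 (remaining 6 GB)
5 drives × 8 GB = 40 GB; used 32 GB; unused 8 GB.

8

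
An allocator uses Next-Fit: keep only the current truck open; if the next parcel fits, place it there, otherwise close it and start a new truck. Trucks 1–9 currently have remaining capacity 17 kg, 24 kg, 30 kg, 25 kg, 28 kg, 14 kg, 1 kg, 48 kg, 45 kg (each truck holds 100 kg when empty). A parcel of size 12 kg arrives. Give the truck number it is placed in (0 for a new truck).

9

Next-Fit only looks at truck 9, which has 45 kg free.
12 kg fits there.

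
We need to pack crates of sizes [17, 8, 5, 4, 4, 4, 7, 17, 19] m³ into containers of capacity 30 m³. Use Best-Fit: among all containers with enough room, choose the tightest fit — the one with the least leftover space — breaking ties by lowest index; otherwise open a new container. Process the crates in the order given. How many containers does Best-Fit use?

container 1: place 17 m³, 13 m³ left
container 1: place 8 m³, 5 m³ left
container 1: place 5 m³, 0 m³ left
container 2: place 4 m³, 26 m³ left
container 2: place 4 m³, 22 m³ left
container 2: place 4 m³, 18 m³ left
container 2: place 7 m³, 11 m³ left
container 3: place 17 m³, 13 m³ left
container 4: place 19 m³, 11 m³ left
Final containers: [17,8,5] [4,4,4,7] [17] [19].

4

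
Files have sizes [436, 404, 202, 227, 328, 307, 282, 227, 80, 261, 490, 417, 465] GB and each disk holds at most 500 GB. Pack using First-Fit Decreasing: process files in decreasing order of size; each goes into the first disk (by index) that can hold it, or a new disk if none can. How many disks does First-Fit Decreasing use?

10

Sorted descending: 490, 465, 436, 417, 404, 328, 307, 282, 261, 227, 227, 202, 80.
Put 490 GB in disk 1; 10 GB remain.
Put 465 GB in disk 2; 35 GB remain.
Put 436 GB in disk 3; 64 GB remain.
Put 417 GB in disk 4; 83 GB remain.
Put 404 GB in disk 5; 96 GB remain.
Put 328 GB in disk 6; 172 GB remain.
Put 307 GB in disk 7; 193 GB remain.
Put 282 GB in disk 8; 218 GB remain.
Put 261 GB in disk 9; 239 GB remain.
Put 227 GB in disk 9; 12 GB remain.
Put 227 GB in disk 10; 273 GB remain.
Put 202 GB in disk 8; 16 GB remain.
Put 80 GB in disk 4; 3 GB remain.
Final disks: [490] [465] [436] [417,80] [404] [328] [307] [282,202] [261,227] [227].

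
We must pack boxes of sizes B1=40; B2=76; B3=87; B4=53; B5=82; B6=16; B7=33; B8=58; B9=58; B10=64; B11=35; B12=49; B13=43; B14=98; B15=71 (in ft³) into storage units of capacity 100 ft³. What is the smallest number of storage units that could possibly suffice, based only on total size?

Total size = 40 + 76 + 87 + 53 + 82 + 16 + 33 + 58 + 58 + 64 + 35 + 49 + 43 + 98 + 71 = 863 ft³.
⌈863 / 100⌉ = 9.

9 storage units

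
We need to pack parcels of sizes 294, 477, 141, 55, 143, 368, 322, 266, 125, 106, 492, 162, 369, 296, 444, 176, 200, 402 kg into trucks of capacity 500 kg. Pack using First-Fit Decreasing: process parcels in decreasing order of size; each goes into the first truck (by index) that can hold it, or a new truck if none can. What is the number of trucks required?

11 trucks

Sorted descending: 492, 477, 444, 402, 369, 368, 322, 296, 294, 266, 200, 176, 162, 143, 141, 125, 106, 55.
truck 1: place 492 kg, 8 kg left
truck 2: place 477 kg, 23 kg left
truck 3: place 444 kg, 56 kg left
truck 4: place 402 kg, 98 kg left
truck 5: place 369 kg, 131 kg left
truck 6: place 368 kg, 132 kg left
truck 7: place 322 kg, 178 kg left
truck 8: place 296 kg, 204 kg left
truck 9: place 294 kg, 206 kg left
truck 10: place 266 kg, 234 kg left
truck 8: place 200 kg, 4 kg left
truck 7: place 176 kg, 2 kg left
truck 9: place 162 kg, 44 kg left
truck 10: place 143 kg, 91 kg left
truck 11: place 141 kg, 359 kg left
truck 5: place 125 kg, 6 kg left
truck 6: place 106 kg, 26 kg left
truck 3: place 55 kg, 1 kg left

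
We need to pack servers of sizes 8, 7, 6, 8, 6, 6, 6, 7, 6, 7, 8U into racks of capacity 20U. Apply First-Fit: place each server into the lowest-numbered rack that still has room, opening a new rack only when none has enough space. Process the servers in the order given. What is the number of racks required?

rack 1: place 8U, 12U left
rack 1: place 7U, 5U left
rack 2: place 6U, 14U left
rack 2: place 8U, 6U left
rack 2: place 6U, 0U left
rack 3: place 6U, 14U left
rack 3: place 6U, 8U left
rack 3: place 7U, 1U left
rack 4: place 6U, 14U left
rack 4: place 7U, 7U left
rack 5: place 8U, 12U left
Final racks: [8,7] [6,8,6] [6,6,7] [6,7] [8].

5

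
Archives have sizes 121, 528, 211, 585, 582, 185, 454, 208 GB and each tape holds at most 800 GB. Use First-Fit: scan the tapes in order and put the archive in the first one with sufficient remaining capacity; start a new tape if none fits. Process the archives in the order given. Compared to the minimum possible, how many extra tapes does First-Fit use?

First-Fit: [121,528] [211,585] [582,185] [454,208] → 4 tapes.
Total size 2874 GB; any packing needs at least ⌈2874/800⌉ = 4 tapes.
So 4 is already optimal.

0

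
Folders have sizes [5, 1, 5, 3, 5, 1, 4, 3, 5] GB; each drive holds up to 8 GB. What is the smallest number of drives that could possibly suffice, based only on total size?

Total size = 5 + 1 + 5 + 3 + 5 + 1 + 4 + 3 + 5 = 32 GB.
⌈32 / 8⌉ = 4.

4 drives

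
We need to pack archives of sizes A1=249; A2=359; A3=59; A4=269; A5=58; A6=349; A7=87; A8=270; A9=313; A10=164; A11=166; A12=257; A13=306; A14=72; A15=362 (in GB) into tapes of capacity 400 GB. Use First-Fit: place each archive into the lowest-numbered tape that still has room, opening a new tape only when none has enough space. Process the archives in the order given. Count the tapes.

tape 1: place A1 (249 GB), 151 GB left
tape 2: place A2 (359 GB), 41 GB left
tape 1: place A3 (59 GB), 92 GB left
tape 3: place A4 (269 GB), 131 GB left
tape 1: place A5 (58 GB), 34 GB left
tape 4: place A6 (349 GB), 51 GB left
tape 3: place A7 (87 GB), 44 GB left
tape 5: place A8 (270 GB), 130 GB left
tape 6: place A9 (313 GB), 87 GB left
tape 7: place A10 (164 GB), 236 GB left
tape 7: place A11 (166 GB), 70 GB left
tape 8: place A12 (257 GB), 143 GB left
tape 9: place A13 (306 GB), 94 GB left
tape 5: place A14 (72 GB), 58 GB left
tape 10: place A15 (362 GB), 38 GB left

10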